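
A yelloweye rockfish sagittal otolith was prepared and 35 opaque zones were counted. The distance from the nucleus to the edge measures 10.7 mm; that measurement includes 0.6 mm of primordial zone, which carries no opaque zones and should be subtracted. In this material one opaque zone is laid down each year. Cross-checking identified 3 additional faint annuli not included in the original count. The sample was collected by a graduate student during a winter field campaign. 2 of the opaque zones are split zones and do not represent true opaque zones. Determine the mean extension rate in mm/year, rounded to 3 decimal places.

True opaque zone count = 35 − 2 + 3 = 36.
The growth record spans 10.7 − 0.6 = 10.1 mm.
10.1 mm over 36 years gives 10.1 / 36 ≈ 0.281 mm/year.

0.281 mm/year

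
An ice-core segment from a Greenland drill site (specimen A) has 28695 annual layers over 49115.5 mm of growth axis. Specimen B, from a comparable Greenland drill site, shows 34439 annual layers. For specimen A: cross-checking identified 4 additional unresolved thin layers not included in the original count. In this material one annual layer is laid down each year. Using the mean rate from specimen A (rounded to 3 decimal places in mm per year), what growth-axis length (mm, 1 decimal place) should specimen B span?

58925.1 mm

Specimen A: true annual layer count = 28695 + 4 = 28699.
A: 49115.5 mm over 28699 years gives 49115.5 / 28699 ≈ 1.711 mm/year.
Length of B = 1.711 × 34439 = 58925.1 mm.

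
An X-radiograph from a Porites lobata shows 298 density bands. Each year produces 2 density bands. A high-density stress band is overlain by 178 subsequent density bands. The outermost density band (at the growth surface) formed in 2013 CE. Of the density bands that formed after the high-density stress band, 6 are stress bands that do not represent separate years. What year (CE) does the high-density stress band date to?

1927 CE

There are 178 density bands younger than the high-density stress band.
Removing the 6 false density bands leaves 178 − 6 = 172 true density bands beyond the high-density stress band.
With 2 density bands per year, 172 / 2 = 86 years.
Counting back 86 years from 2013 CE places the high-density stress band in 2013 − 86 = 1927 CE.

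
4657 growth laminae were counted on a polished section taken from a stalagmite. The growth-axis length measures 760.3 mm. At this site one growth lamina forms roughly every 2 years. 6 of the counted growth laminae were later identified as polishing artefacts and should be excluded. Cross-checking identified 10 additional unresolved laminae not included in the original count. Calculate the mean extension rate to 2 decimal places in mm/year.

0.08 mm/year

Adjusted count: 4657 − 6 + 10 = 4661 growth laminae.
4661 growth laminae at 2 years each span 4661 × 2 = 9322 years.
Mean rate = 760.3 mm / 9322 years ≈ 0.08 mm/year.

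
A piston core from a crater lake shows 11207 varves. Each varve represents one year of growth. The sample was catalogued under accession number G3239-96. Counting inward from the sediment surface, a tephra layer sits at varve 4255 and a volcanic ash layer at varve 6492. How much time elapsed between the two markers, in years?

2237 yr

Separation: 6492 − 4255 = 2237 varves.
At one varve per year, 2237 years elapsed between them.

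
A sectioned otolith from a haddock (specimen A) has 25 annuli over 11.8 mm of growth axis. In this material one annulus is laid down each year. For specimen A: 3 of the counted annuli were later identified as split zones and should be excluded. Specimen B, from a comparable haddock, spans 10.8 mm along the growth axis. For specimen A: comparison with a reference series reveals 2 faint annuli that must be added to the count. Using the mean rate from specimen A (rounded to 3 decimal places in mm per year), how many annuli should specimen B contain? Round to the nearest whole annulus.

Specimen A: correcting the raw count gives 25 − 3 + 2 = 24 true annuli.
A: 11.8 mm over 24 years gives 11.8 / 24 ≈ 0.492 mm/yr.
Specimen B: 10.8 mm / 0.492 mm per year = 21.95 years ≈ 22 annuli.

22 annuli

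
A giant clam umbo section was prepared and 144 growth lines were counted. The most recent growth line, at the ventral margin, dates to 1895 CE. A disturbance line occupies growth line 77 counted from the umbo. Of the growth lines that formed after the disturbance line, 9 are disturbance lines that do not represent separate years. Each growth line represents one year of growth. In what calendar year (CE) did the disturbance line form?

Between growth line 77 and the ventral margin there are 144 − 77 = 67 growth lines.
Excluding 9 false growth lines: 67 − 9 = 58.
The growth line at the ventral margin is 1895 CE, so the disturbance line dates to 1895 − 58 = 1837 CE.

1837 CE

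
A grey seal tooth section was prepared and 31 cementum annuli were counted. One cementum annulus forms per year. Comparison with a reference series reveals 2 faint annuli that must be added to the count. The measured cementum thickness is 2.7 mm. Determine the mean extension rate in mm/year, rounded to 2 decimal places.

0.08 mm/year

Correcting the raw count gives 31 + 2 = 33 true cementum annuli.
2.7 mm over 33 years gives 2.7 / 33 ≈ 0.08 mm/year.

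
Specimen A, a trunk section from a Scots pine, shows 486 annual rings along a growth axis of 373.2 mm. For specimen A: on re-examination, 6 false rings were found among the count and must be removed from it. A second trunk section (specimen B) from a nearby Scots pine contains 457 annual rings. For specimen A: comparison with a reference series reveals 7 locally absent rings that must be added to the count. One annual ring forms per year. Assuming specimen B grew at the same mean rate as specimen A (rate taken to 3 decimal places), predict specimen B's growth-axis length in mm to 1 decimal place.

350.1 mm

Specimen A: true annual ring count = 486 − 6 + 7 = 487.
A: 373.2 mm over 487 years gives 373.2 / 487 ≈ 0.766 mm/yr.
Length of B = 0.766 × 457 = 350.1 mm.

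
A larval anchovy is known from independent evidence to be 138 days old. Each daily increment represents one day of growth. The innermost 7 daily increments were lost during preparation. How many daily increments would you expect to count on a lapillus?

One daily increment per day gives 138 daily increments over 138 days.
Less the 7 uncaptured daily increments: 138 − 7 = 131.

131 daily increments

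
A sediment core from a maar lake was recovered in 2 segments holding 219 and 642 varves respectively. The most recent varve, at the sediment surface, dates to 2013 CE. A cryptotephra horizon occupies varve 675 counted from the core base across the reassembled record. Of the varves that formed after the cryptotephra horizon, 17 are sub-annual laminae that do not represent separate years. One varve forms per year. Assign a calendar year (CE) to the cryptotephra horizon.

Total varves = 219 + 642 = 861.
The cryptotephra horizon sits at varve 675 from the core base, so 861 − 675 = 186 varves formed after it.
Removing the 17 false varves leaves 186 − 17 = 169 true varves beyond the cryptotephra horizon.
2013 − 169 = 1844 CE.

1844 CE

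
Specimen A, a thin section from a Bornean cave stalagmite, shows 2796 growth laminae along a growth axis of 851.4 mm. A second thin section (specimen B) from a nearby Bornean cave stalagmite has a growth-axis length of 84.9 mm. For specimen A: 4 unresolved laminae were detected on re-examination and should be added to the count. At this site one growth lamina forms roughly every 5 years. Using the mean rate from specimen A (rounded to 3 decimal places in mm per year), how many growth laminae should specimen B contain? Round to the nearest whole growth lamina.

Specimen A: adjusted count: 2796 + 4 = 2800 growth laminae.
Specimen A: multiplying by 5 years per growth lamina: 2800 × 5 = 14000 years.
A: Extension rate ≈ 851.4 / 14000 = 0.061 mm/yr.
B spans 84.9 / 0.061 = 1391.80 years; at 5 years per growth lamina that is 1391.80 / 5 ≈ 278 growth laminae.

278 growth laminae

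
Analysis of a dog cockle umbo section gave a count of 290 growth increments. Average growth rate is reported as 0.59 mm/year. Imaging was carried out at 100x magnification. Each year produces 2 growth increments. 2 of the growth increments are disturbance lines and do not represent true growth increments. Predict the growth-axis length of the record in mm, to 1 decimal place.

85.0 mm

After corrections the count is 290 − 2 = 288 growth increments.
Dividing by 2 growth increments per year: 288 / 2 = 144 years.
Length ≈ 0.59 × 144 = 85.0 mm.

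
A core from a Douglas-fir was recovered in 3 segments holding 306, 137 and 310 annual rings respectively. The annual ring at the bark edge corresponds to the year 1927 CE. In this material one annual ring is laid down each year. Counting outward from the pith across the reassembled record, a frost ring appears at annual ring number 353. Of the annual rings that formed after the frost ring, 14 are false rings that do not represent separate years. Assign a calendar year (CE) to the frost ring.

Total annual rings = 306 + 137 + 310 = 753.
Between annual ring 353 and the bark edge there are 753 − 353 = 400 annual rings.
Removing the 14 false annual rings leaves 400 − 14 = 386 true annual rings beyond the frost ring.
The annual ring at the bark edge is 1927 CE, so the frost ring dates to 1927 − 386 = 1541 CE.

1541 CE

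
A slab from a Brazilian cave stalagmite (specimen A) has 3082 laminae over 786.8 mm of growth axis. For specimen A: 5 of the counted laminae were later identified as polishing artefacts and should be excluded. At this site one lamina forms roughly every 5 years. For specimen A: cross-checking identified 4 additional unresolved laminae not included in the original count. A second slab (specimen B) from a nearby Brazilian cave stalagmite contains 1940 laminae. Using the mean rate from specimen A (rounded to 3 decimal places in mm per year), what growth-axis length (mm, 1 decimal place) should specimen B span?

Specimen A: adjusted count: 3082 − 5 + 4 = 3081 laminae.
Specimen A: multiplying by 5 years per lamina: 3081 × 5 = 15405 years.
A: 786.8 mm over 15405 years gives 786.8 / 15405 ≈ 0.051 mm/year.
Specimen B: 1940 laminae at 5 years each span 1940 × 5 = 9700 years. Length of B = 0.051 × 9700 = 494.7 mm.

494.7 mm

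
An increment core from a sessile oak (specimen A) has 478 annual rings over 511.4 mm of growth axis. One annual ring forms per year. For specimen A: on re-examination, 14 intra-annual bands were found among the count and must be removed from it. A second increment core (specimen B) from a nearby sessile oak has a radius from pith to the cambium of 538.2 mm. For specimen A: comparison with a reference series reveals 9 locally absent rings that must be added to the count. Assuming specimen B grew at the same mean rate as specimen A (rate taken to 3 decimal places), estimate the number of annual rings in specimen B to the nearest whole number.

Specimen A: adjusted count: 478 − 14 + 9 = 473 annual rings.
A: Extension rate ≈ 511.4 / 473 = 1.081 mm/yr.
For B, 538.2 / 1.081 = 497.87 years ≈ 498 annual rings.

498 annual rings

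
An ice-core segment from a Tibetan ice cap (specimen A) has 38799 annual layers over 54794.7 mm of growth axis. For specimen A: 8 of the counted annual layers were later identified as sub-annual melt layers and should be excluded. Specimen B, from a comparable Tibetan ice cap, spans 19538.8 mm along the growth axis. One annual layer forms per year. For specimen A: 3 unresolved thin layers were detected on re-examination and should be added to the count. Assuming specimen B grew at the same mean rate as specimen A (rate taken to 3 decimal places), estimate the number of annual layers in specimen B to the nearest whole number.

Specimen A: adjusted count: 38799 − 8 + 3 = 38794 annual layers.
A: 54794.7 mm over 38794 years gives 54794.7 / 38794 ≈ 1.412 mm/yr.
B spans 19538.8 / 1.412 = 13837.68 years ≈ 13838 annual layers.

13838 annual layers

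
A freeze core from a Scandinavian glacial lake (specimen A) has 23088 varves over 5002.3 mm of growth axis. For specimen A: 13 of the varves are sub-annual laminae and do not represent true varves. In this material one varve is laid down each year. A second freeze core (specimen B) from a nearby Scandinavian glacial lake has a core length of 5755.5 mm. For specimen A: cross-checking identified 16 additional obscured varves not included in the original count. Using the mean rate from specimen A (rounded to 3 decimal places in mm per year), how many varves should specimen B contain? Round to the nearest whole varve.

26523 varves

Specimen A: correcting the raw count gives 23088 − 13 + 16 = 23091 true varves.
A: Extension rate ≈ 5002.3 / 23091 = 0.217 mm/yr.
For B, 5755.5 / 0.217 = 26523.04 years ≈ 26523 varves.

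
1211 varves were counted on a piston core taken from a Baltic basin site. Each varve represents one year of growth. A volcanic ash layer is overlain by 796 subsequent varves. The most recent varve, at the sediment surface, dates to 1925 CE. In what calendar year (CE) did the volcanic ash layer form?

796 varves formed after the volcanic ash layer.
Counting back 796 years from 1925 CE places the volcanic ash layer in 1925 − 796 = 1129 CE.

1129 CE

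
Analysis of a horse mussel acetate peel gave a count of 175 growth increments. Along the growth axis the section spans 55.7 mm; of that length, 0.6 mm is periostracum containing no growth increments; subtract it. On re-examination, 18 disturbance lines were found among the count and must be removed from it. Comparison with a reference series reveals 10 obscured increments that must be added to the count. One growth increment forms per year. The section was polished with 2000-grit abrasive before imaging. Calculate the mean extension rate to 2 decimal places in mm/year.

After corrections the count is 175 − 18 + 10 = 167 growth increments.
The growth record spans 55.7 − 0.6 = 55.1 mm.
Mean rate = 55.1 mm / 167 years ≈ 0.33 mm/year.

0.33 mm/year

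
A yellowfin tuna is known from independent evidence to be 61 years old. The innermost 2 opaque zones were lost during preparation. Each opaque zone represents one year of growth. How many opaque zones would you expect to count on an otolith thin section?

Expected opaque zones over 61 years: 61.
Less the 2 uncaptured opaque zones: 61 − 2 = 59.

59 opaque zones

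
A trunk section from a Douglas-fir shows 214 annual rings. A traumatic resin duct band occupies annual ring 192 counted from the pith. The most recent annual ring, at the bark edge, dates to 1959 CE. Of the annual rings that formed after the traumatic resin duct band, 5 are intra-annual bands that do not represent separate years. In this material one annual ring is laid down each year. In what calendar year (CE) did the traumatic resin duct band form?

214 − 192 = 22 annual rings lie beyond the traumatic resin duct band toward the bark edge.
22 − 5 false = 17 true annual rings after the traumatic resin duct band.
Counting back 17 years from 1959 CE places the traumatic resin duct band in 1959 − 17 = 1942 CE.

1942 CE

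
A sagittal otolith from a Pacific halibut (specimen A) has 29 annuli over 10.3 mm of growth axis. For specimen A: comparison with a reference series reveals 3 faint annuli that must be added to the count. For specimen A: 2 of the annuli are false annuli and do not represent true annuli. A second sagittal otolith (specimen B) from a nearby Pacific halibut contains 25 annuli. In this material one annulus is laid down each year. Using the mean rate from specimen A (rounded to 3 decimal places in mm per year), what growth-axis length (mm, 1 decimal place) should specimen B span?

Specimen A: true annulus count = 29 − 2 + 3 = 30.
A: Extension rate ≈ 10.3 / 30 = 0.343 mm per year.
For B, 0.343 mm/year × 25 years = 8.6 mm.

8.6 mm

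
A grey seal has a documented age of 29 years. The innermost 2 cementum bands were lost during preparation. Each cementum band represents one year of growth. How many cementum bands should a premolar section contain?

27 cementum bands

One cementum band per year gives 29 cementum bands over 29 years.
29 − 2 missed = 27 cementum bands expected in the prepared section.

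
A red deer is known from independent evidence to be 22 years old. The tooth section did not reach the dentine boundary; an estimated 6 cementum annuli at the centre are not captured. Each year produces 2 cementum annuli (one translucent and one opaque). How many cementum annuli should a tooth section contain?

38 cementum annuli

With 2 cementum annuli per year, 22 years would produce 22 × 2 = 44 cementum annuli.
Less the 6 uncaptured cementum annuli: 44 − 6 = 38.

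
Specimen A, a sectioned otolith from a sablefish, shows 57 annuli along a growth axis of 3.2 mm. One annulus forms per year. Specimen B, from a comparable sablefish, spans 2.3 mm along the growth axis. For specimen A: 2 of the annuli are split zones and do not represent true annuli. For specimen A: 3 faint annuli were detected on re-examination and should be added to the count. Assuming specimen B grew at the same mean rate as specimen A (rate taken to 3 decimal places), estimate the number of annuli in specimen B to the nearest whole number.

42 annuli

Specimen A: correcting the raw count gives 57 − 2 + 3 = 58 true annuli.
A: 3.2 mm over 58 years gives 3.2 / 58 ≈ 0.055 mm/year.
B spans 2.3 / 0.055 = 41.82 years ≈ 42 annuli.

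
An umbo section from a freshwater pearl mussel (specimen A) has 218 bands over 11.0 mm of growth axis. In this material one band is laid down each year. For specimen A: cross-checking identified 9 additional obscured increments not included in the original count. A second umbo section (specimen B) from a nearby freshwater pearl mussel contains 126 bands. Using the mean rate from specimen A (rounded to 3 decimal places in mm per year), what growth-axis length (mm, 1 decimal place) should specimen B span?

6.0 mm

Specimen A: true band count = 218 + 9 = 227.
A: 11.0 mm over 227 years gives 11.0 / 227 ≈ 0.048 mm/year.
Length of B = 0.048 × 126 = 6.0 mm.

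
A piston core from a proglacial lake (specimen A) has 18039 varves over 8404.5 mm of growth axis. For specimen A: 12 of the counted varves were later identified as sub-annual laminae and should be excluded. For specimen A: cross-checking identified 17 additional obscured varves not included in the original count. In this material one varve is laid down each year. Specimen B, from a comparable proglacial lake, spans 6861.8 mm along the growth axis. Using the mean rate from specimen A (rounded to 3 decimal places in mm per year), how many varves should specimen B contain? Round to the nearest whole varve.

Specimen A: after corrections the count is 18039 − 12 + 17 = 18044 varves.
A: Extension rate ≈ 8404.5 / 18044 = 0.466 mm/yr.
For B, 6861.8 / 0.466 = 14724.89 years ≈ 14725 varves.

14725 varves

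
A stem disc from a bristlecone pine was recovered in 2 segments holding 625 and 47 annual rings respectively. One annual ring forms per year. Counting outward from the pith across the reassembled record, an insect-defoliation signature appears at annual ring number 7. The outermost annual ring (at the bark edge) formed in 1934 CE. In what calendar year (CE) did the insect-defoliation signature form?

1269 CE

Total annual rings = 625 + 47 = 672.
672 − 7 = 665 annual rings lie beyond the insect-defoliation signature toward the bark edge.
1934 − 665 = 1269 CE.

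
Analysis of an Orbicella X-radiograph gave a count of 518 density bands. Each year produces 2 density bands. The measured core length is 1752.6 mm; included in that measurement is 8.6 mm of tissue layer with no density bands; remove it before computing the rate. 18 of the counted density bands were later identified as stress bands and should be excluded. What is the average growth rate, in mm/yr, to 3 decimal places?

Adjusted count: 518 − 18 = 500 density bands.
Dividing by 2 density bands per year: 500 / 2 = 250 years.
The growth record spans 1752.6 − 8.6 = 1744.0 mm.
Mean rate = 1744.0 mm / 250 years ≈ 6.976 mm/yr.

6.976 mm/yr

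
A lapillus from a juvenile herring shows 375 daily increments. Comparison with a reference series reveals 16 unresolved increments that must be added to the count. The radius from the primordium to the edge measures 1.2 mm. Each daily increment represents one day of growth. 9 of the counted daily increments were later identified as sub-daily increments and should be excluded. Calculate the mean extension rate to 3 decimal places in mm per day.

After corrections the count is 375 − 9 + 16 = 382 daily increments.
1.2 mm over 382 days gives 1.2 / 382 ≈ 0.003 mm per day.

0.003 mm per day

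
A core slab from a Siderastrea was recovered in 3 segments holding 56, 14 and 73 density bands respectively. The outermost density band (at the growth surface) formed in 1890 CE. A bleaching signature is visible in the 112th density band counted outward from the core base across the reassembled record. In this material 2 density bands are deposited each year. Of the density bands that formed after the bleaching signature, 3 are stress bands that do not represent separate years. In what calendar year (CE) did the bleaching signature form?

1876 CE

Total density bands = 56 + 14 + 73 = 143.
The bleaching signature sits at density band 112 from the core base, so 143 − 112 = 31 density bands formed after it.
Removing the 3 false density bands leaves 31 − 3 = 28 true density bands beyond the bleaching signature.
Dividing by 2 density bands per year: 28 / 2 = 14 years.
The density band at the growth surface is 1890 CE, so the bleaching signature dates to 1890 − 14 = 1876 CE.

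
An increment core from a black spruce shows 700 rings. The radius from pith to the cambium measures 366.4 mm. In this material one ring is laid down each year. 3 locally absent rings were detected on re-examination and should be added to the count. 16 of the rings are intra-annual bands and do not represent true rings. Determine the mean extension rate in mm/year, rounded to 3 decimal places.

True ring count = 700 − 16 + 3 = 687.
Mean rate = 366.4 mm / 687 years ≈ 0.533 mm/year.

0.533 mm/year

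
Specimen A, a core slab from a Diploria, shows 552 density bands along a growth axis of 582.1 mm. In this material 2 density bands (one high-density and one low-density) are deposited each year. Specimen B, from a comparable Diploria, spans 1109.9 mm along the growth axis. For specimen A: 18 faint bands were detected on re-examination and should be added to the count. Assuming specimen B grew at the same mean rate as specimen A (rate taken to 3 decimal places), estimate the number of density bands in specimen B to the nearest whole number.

Specimen A: after corrections the count is 552 + 18 = 570 density bands.
Specimen A: 570 density bands at 2 per year is 570 / 2 = 285 years.
A: 582.1 mm over 285 years gives 582.1 / 285 ≈ 2.042 mm/yr.
B spans 1109.9 / 2.042 = 543.54 years; at 2 density bands per year that is 543.54 × 2 ≈ 1087 density bands.

1087 density bands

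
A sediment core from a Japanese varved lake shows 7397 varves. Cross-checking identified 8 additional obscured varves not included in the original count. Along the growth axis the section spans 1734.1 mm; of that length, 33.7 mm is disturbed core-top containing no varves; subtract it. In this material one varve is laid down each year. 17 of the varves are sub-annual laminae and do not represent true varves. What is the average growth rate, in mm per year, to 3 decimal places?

Correcting the raw count gives 7397 − 17 + 8 = 7388 true varves.
Removing the 33.7 mm offcut leaves 1734.1 − 33.7 = 1700.4 mm.
Mean rate = 1700.4 mm / 7388 years ≈ 0.230 mm per year.

0.230 mm per year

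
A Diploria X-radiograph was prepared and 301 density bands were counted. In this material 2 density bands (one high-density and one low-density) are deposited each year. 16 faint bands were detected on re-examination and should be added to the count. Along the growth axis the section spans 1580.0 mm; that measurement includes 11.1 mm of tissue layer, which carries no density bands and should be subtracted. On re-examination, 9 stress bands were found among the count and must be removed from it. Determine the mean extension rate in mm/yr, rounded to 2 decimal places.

10.19 mm/yr

Adjusted count: 301 − 9 + 16 = 308 density bands.
Dividing by 2 density bands per year: 308 / 2 = 154 years.
Removing the 11.1 mm offcut leaves 1580.0 − 11.1 = 1568.9 mm.
1568.9 mm over 154 years gives 1568.9 / 154 ≈ 10.19 mm/yr.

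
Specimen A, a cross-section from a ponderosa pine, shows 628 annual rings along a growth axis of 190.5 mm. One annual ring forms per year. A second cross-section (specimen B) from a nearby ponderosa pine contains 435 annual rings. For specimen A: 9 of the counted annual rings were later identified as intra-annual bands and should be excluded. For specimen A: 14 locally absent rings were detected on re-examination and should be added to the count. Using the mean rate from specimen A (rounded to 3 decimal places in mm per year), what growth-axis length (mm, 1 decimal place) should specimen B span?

Specimen A: true annual ring count = 628 − 9 + 14 = 633.
A: 190.5 mm over 633 years gives 190.5 / 633 ≈ 0.301 mm per year.
For B, 0.301 mm/year × 435 years = 130.9 mm.

130.9 mm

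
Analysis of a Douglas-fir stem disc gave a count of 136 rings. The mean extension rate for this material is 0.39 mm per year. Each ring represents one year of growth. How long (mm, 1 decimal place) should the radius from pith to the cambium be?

136 years of growth are recorded.
136 years at 0.39 mm/year gives 0.39 × 136 = 53.0 mm.

53.0 mm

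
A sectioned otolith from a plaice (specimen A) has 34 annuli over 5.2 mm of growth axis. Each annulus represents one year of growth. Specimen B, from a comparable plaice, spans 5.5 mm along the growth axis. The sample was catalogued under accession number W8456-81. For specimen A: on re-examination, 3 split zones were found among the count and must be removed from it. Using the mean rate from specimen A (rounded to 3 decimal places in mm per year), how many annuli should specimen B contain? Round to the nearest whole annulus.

33 annuli

Specimen A: adjusted count: 34 − 3 = 31 annuli.
A: 5.2 mm over 31 years gives 5.2 / 31 ≈ 0.168 mm/yr.
B spans 5.5 / 0.168 = 32.74 years ≈ 33 annuli.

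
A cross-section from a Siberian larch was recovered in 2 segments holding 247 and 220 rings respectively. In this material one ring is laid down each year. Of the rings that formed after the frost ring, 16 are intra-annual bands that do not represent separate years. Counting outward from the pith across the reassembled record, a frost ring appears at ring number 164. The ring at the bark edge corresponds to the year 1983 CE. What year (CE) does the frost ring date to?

Total rings = 247 + 220 = 467.
Between ring 164 and the bark edge there are 467 − 164 = 303 rings.
303 − 16 false = 287 true rings after the frost ring.
The ring at the bark edge is 1983 CE, so the frost ring dates to 1983 − 287 = 1696 CE.

1696 CE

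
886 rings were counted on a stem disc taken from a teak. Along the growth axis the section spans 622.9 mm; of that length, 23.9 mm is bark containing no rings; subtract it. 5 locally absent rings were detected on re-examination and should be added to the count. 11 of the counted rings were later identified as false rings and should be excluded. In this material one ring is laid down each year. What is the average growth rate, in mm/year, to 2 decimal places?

Adjusted count: 886 − 11 + 5 = 880 rings.
Net length = 622.9 − 23.9 = 599.0 mm.
Mean rate = 599.0 mm / 880 years ≈ 0.68 mm/year.

0.68 mm/year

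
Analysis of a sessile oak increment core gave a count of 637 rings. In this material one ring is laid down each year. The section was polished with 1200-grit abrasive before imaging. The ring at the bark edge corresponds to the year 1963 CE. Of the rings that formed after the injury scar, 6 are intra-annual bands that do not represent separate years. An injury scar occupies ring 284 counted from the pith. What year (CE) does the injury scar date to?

637 − 284 = 353 rings lie beyond the injury scar toward the bark edge.
Excluding 6 false rings: 353 − 6 = 347.
1963 − 347 = 1616 CE.

1616 CE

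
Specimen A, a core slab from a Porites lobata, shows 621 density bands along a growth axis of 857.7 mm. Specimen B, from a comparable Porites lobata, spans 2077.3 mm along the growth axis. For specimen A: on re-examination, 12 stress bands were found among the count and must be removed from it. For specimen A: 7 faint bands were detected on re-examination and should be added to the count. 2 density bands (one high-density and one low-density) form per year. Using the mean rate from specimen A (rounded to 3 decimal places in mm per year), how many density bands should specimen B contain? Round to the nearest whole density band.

Specimen A: adjusted count: 621 − 12 + 7 = 616 density bands.
Specimen A: with 2 density bands per year, 616 / 2 = 308 years.
A: 857.7 mm over 308 years gives 857.7 / 308 ≈ 2.785 mm per year.
Specimen B: 2077.3 mm / 2.785 mm per year = 745.89 years; at 2 density bands per year that is 745.89 × 2 ≈ 1492 density bands.

1492 density bands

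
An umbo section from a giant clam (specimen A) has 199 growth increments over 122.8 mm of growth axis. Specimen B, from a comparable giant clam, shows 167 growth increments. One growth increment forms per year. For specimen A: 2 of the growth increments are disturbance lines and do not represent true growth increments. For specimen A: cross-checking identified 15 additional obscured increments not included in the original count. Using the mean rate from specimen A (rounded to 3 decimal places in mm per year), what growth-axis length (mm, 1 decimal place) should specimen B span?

96.7 mm

Specimen A: after corrections the count is 199 − 2 + 15 = 212 growth increments.
A: 122.8 mm over 212 years gives 122.8 / 212 ≈ 0.579 mm/year.
Length of B = 0.579 × 167 = 96.7 mm.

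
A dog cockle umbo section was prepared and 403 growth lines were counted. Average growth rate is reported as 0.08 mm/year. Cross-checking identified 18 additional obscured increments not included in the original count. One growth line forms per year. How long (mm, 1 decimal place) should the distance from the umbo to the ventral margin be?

33.7 mm

Adjusted count: 403 + 18 = 421 growth lines.
Length ≈ 0.08 × 421 = 33.7 mm.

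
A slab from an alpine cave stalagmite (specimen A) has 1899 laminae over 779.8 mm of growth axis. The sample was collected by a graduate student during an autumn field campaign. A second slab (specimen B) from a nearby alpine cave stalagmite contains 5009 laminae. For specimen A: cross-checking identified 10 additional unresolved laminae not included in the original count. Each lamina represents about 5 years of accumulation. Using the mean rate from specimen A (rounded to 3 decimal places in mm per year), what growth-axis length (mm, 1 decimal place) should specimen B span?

2053.7 mm

Specimen A: after corrections the count is 1899 + 10 = 1909 laminae.
Specimen A: at 5 years per lamina, 1909 × 5 = 9545 years.
A: 779.8 mm over 9545 years gives 779.8 / 9545 ≈ 0.082 mm/yr.
Specimen B: 5009 laminae at 5 years each span 5009 × 5 = 25045 years. B's length ≈ 0.082 × 25045 = 2053.7 mm.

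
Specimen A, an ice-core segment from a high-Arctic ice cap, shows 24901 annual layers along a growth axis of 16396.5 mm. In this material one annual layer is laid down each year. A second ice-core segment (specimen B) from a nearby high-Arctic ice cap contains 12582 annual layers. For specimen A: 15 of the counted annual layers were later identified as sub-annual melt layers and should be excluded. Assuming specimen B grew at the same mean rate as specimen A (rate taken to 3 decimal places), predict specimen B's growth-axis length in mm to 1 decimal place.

Specimen A: adjusted count: 24901 − 15 = 24886 annual layers.
A: Extension rate ≈ 16396.5 / 24886 = 0.659 mm/yr.
B's length ≈ 0.659 × 12582 = 8291.5 mm.

8291.5 mm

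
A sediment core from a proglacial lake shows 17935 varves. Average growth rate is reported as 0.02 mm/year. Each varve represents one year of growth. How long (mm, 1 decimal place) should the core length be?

The record spans 17935 years at 0.02 mm per year.
Predicted length = 0.02 mm/year × 17935 years = 358.7 mm.

358.7 mm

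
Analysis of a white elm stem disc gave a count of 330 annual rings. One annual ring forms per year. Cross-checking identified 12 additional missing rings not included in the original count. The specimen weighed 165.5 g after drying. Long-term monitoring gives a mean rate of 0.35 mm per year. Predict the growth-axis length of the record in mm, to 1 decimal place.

119.7 mm

After corrections the count is 330 + 12 = 342 annual rings.
Predicted length = 0.35 mm/year × 342 years = 119.7 mm.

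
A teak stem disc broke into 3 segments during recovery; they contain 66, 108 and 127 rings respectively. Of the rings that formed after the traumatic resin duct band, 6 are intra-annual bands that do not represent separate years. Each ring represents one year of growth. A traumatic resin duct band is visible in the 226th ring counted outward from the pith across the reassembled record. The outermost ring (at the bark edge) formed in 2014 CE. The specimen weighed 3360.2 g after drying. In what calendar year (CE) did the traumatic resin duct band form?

1945 CE

Total rings = 66 + 108 + 127 = 301.
301 − 226 = 75 rings lie beyond the traumatic resin duct band toward the bark edge.
Excluding 6 false rings: 75 − 6 = 69.
2014 − 69 = 1945 CE.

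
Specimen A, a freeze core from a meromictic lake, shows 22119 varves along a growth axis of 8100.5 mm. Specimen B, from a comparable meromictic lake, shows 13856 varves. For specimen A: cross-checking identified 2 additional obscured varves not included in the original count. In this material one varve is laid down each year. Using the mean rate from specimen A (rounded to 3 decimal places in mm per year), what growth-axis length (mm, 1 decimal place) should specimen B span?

5071.3 mm

Specimen A: true varve count = 22119 + 2 = 22121.
A: Extension rate ≈ 8100.5 / 22121 = 0.366 mm/year.
B's length ≈ 0.366 × 13856 = 5071.3 mm.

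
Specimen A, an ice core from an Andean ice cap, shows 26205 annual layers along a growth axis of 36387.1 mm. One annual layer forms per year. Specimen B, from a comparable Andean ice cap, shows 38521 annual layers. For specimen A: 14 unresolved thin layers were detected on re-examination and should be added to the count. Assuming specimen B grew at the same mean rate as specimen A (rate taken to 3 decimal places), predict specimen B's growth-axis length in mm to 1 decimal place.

Specimen A: correcting the raw count gives 26205 + 14 = 26219 true annual layers.
A: Extension rate ≈ 36387.1 / 26219 = 1.388 mm per year.
Length of B = 1.388 × 38521 = 53467.1 mm.

53467.1 mm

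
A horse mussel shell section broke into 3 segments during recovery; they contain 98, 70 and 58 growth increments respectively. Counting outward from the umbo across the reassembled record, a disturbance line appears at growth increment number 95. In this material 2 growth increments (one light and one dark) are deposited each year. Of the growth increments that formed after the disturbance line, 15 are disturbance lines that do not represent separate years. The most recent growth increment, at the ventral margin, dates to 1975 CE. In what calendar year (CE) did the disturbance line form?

Total growth increments = 98 + 70 + 58 = 226.
Between growth increment 95 and the ventral margin there are 226 − 95 = 131 growth increments.
Excluding 15 false growth increments: 131 − 15 = 116.
With 2 growth increments per year, 116 / 2 = 58 years.
1975 − 58 = 1917 CE.

1917 CE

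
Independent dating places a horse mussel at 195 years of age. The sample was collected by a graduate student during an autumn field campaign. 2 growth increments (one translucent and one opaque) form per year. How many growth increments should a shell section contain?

390 growth increments

195 years at 2 growth increments per year gives 195 × 2 = 390 growth increments.
So 390 growth increments should be present.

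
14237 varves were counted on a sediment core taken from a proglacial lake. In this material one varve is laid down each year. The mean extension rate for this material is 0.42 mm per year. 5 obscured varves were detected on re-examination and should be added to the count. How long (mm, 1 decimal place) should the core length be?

5981.6 mm

Correcting the raw count gives 14237 + 5 = 14242 true varves.
14242 years at 0.42 mm/year gives 0.42 × 14242 = 5981.6 mm.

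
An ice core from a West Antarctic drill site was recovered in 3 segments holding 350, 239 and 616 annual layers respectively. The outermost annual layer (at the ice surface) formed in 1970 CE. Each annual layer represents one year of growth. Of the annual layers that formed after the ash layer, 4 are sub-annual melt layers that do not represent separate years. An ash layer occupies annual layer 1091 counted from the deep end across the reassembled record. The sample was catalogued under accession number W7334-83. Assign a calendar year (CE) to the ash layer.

Total annual layers = 350 + 239 + 616 = 1205.
The ash layer sits at annual layer 1091 from the deep end, so 1205 − 1091 = 114 annual layers formed after it.
Removing the 4 false annual layers leaves 114 − 4 = 110 true annual layers beyond the ash layer.
The annual layer at the ice surface is 1970 CE, so the ash layer dates to 1970 − 110 = 1860 CE.

1860 CE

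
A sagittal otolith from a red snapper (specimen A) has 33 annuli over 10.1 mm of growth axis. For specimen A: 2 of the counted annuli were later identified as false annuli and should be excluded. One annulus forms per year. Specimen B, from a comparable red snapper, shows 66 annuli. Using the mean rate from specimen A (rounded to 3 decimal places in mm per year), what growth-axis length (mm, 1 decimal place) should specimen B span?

21.5 mm

Specimen A: correcting the raw count gives 33 − 2 = 31 true annuli.
A: Extension rate ≈ 10.1 / 31 = 0.326 mm/yr.
Length of B = 0.326 × 66 = 21.5 mm.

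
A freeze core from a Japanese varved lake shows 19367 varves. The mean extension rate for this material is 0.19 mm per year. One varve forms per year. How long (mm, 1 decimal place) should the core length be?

The record spans 19367 years at 0.19 mm per year.
Length ≈ 0.19 × 19367 = 3679.7 mm.

3679.7 mm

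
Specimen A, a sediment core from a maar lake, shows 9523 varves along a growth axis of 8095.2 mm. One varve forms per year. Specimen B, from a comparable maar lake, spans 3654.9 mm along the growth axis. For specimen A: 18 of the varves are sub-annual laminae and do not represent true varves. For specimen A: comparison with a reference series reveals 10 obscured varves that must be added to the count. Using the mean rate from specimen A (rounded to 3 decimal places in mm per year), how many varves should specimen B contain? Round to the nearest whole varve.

4295 varves

Specimen A: after corrections the count is 9523 − 18 + 10 = 9515 varves.
A: Extension rate ≈ 8095.2 / 9515 = 0.851 mm per year.
For B, 3654.9 / 0.851 = 4294.83 years ≈ 4295 varves.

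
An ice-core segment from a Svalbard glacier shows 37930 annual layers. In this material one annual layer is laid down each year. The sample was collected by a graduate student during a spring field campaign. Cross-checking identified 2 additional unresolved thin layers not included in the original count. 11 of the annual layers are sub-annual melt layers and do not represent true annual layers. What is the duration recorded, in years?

Correcting the raw count gives 37930 − 11 + 2 = 37921 true annual layers.
With a one-to-one annual layer periodicity this is 37921 years.

37921 yr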